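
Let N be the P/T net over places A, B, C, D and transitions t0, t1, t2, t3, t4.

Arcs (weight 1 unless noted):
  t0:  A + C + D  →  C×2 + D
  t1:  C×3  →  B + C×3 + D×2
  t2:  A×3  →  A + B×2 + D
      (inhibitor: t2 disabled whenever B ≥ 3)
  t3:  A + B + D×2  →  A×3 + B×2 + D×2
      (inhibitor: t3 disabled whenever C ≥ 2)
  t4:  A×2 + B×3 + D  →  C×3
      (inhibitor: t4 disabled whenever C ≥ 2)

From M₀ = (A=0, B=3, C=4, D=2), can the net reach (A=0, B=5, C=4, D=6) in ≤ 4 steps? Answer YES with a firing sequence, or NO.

YES — reachable via ⟨t1, t1⟩ (2 firings)

step 1: fire t1:  (A=0, B=3, C=4, D=2) → (A=0, B=4, C=4, D=4)
step 2: fire t1:  (A=0, B=4, C=4, D=4) → (A=0, B=5, C=4, D=6)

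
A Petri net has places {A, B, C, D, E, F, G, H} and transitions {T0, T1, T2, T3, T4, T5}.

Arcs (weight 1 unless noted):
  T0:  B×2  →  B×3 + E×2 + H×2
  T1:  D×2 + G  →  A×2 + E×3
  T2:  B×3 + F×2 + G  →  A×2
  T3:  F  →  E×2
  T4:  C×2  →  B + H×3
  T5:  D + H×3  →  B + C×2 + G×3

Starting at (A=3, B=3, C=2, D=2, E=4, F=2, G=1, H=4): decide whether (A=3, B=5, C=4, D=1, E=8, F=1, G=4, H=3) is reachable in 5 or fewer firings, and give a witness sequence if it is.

step 1: fire T0:  (A=3, B=3, C=2, D=2, E=4, F=2, G=1, H=4) → (A=3, B=4, C=2, D=2, E=6, F=2, G=1, H=6)
step 2: fire T3:  (A=3, B=4, C=2, D=2, E=6, F=2, G=1, H=6) → (A=3, B=4, C=2, D=2, E=8, F=1, G=1, H=6)
step 3: fire T5:  (A=3, B=4, C=2, D=2, E=8, F=1, G=1, H=6) → (A=3, B=5, C=4, D=1, E=8, F=1, G=4, H=3)

YES — reachable via ⟨T0, T3, T5⟩ (3 firings)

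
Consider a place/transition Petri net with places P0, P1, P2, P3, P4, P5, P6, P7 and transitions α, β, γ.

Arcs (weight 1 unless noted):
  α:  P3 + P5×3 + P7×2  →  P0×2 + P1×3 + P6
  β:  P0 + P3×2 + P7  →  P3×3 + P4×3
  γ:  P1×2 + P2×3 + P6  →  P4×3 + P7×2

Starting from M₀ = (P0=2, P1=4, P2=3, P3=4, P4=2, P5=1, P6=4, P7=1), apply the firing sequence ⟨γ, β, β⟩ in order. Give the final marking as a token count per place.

(P0=0, P1=2, P2=0, P3=6, P4=11, P5=1, P6=3, P7=1)

step 1: fire γ:  (P0=2, P1=4, P2=3, P3=4, P4=2, P5=1, P6=4, P7=1) → (P0=2, P1=2, P2=0, P3=4, P4=5, P5=1, P6=3, P7=3)
step 2: fire β:  (P0=2, P1=2, P2=0, P3=4, P4=5, P5=1, P6=3, P7=3) → (P0=1, P1=2, P2=0, P3=5, P4=8, P5=1, P6=3, P7=2)
step 3: fire β:  (P0=1, P1=2, P2=0, P3=5, P4=8, P5=1, P6=3, P7=2) → (P0=0, P1=2, P2=0, P3=6, P4=11, P5=1, P6=3, P7=1)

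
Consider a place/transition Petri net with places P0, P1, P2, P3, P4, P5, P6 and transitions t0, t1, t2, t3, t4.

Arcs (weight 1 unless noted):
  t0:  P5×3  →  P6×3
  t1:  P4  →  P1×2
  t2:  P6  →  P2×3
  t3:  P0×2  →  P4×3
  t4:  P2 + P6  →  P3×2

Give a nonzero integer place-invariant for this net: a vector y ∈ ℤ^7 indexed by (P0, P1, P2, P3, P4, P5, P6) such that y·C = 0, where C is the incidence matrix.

y = (P0:3, P1:1, P2:0, P3:0, P4:2, P5:0, P6:0)

Incidence matrix C (rows=places, cols=transitions):
       t0   t1   t2   t3   t4
   P0   0    0    0   -2    0
   P1   0    2    0    0    0
   P2   0    0    3    0   -1
   P3   0    0    0    0    2
   P4   0   -1    0    3    0
   P5  -3    0    0    0    0
   P6   3    0   -1    0   -1

Candidate y = [3, 1, 0, 0, 2, 0, 0]; check y·C column-wise:
  col t0: 3·0 + 1·0 + 2·0 + 0·-3 + 0·3 = 0
  col t1: 3·0 + 1·2 + 2·-1 = 0
  col t2: 3·0 + 1·0 + 0·3 + 2·0 + 0·-1 = 0
  col t3: 3·-2 + 1·0 + 2·3 = 0
  col t4: 3·0 + 1·0 + 0·-1 + 0·2 + 2·0 + 0·-1 = 0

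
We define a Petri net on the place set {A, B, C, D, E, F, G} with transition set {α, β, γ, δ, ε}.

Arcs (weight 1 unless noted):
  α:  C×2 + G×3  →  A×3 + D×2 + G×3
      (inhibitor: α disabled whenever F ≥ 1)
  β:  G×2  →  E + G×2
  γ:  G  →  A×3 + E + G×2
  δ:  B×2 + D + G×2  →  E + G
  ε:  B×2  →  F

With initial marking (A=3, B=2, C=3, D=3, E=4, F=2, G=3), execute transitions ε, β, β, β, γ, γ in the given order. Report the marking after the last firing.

(A=9, B=0, C=3, D=3, E=9, F=3, G=5)

step 1: fire ε:  (A=3, B=2, C=3, D=3, E=4, F=2, G=3) → (A=3, B=0, C=3, D=3, E=4, F=3, G=3)
step 2: fire β:  (A=3, B=0, C=3, D=3, E=4, F=3, G=3) → (A=3, B=0, C=3, D=3, E=5, F=3, G=3)
step 3: fire β:  (A=3, B=0, C=3, D=3, E=5, F=3, G=3) → (A=3, B=0, C=3, D=3, E=6, F=3, G=3)
step 4: fire β:  (A=3, B=0, C=3, D=3, E=6, F=3, G=3) → (A=3, B=0, C=3, D=3, E=7, F=3, G=3)
step 5: fire γ:  (A=3, B=0, C=3, D=3, E=7, F=3, G=3) → (A=6, B=0, C=3, D=3, E=8, F=3, G=4)
step 6: fire γ:  (A=6, B=0, C=3, D=3, E=8, F=3, G=4) → (A=9, B=0, C=3, D=3, E=9, F=3, G=5)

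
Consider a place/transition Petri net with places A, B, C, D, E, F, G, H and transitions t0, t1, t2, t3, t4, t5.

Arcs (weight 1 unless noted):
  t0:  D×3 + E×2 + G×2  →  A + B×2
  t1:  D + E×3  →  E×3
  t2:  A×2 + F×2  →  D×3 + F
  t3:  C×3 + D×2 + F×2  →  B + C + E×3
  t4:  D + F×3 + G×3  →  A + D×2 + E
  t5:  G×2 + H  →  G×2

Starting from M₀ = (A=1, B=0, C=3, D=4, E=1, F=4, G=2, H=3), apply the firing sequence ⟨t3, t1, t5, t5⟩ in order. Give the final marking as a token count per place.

step 1: fire t3:  (A=1, B=0, C=3, D=4, E=1, F=4, G=2, H=3) → (A=1, B=1, C=1, D=2, E=4, F=2, G=2, H=3)
step 2: fire t1:  (A=1, B=1, C=1, D=2, E=4, F=2, G=2, H=3) → (A=1, B=1, C=1, D=1, E=4, F=2, G=2, H=3)
step 3: fire t5:  (A=1, B=1, C=1, D=1, E=4, F=2, G=2, H=3) → (A=1, B=1, C=1, D=1, E=4, F=2, G=2, H=2)
step 4: fire t5:  (A=1, B=1, C=1, D=1, E=4, F=2, G=2, H=2) → (A=1, B=1, C=1, D=1, E=4, F=2, G=2, H=1)

(A=1, B=1, C=1, D=1, E=4, F=2, G=2, H=1)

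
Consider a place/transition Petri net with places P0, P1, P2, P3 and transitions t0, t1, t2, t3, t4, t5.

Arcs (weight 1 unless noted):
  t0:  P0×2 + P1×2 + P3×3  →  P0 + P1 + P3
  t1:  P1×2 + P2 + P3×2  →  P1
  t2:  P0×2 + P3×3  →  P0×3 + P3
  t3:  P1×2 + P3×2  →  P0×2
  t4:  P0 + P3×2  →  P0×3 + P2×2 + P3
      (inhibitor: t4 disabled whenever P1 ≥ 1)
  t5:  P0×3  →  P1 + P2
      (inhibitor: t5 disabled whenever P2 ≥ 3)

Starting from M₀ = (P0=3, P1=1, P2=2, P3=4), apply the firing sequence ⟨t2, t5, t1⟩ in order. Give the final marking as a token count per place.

step 1: fire t2:  (P0=3, P1=1, P2=2, P3=4) → (P0=4, P1=1, P2=2, P3=2)
step 2: fire t5:  (P0=4, P1=1, P2=2, P3=2) → (P0=1, P1=2, P2=3, P3=2)
step 3: fire t1:  (P0=1, P1=2, P2=3, P3=2) → (P0=1, P1=1, P2=2, P3=0)

(P0=1, P1=1, P2=2, P3=0)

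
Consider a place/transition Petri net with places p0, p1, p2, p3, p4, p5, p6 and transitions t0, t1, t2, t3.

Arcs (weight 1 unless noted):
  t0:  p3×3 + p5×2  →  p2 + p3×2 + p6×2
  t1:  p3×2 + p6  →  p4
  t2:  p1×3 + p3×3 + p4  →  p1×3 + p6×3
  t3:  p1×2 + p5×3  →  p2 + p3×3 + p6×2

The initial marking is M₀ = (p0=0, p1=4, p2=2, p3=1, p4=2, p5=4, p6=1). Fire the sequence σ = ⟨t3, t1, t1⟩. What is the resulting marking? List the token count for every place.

step 1: fire t3:  (p0=0, p1=4, p2=2, p3=1, p4=2, p5=4, p6=1) → (p0=0, p1=2, p2=3, p3=4, p4=2, p5=1, p6=3)
step 2: fire t1:  (p0=0, p1=2, p2=3, p3=4, p4=2, p5=1, p6=3) → (p0=0, p1=2, p2=3, p3=2, p4=3, p5=1, p6=2)
step 3: fire t1:  (p0=0, p1=2, p2=3, p3=2, p4=3, p5=1, p6=2) → (p0=0, p1=2, p2=3, p3=0, p4=4, p5=1, p6=1)

(p0=0, p1=2, p2=3, p3=0, p4=4, p5=1, p6=1)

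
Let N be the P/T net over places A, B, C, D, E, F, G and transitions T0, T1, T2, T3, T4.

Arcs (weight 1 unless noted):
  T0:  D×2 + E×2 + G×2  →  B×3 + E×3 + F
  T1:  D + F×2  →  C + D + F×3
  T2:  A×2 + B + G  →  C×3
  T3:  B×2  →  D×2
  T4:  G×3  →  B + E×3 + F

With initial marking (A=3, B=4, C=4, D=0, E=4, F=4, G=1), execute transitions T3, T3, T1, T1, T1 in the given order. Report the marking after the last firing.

(A=3, B=0, C=7, D=4, E=4, F=7, G=1)

step 1: fire T3:  (A=3, B=4, C=4, D=0, E=4, F=4, G=1) → (A=3, B=2, C=4, D=2, E=4, F=4, G=1)
step 2: fire T3:  (A=3, B=2, C=4, D=2, E=4, F=4, G=1) → (A=3, B=0, C=4, D=4, E=4, F=4, G=1)
step 3: fire T1:  (A=3, B=0, C=4, D=4, E=4, F=4, G=1) → (A=3, B=0, C=5, D=4, E=4, F=5, G=1)
step 4: fire T1:  (A=3, B=0, C=5, D=4, E=4, F=5, G=1) → (A=3, B=0, C=6, D=4, E=4, F=6, G=1)
step 5: fire T1:  (A=3, B=0, C=6, D=4, E=4, F=6, G=1) → (A=3, B=0, C=7, D=4, E=4, F=7, G=1)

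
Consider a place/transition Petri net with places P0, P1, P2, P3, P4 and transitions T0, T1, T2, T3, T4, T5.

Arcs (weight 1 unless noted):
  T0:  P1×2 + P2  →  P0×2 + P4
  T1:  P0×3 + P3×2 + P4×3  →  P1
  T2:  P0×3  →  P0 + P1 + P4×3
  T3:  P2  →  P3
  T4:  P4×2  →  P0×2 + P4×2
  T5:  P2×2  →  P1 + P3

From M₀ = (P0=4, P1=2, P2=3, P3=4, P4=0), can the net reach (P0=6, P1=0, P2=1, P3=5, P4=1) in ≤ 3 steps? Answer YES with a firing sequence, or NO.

YES — reachable via ⟨T0, T3⟩ (2 firings)

step 1: fire T0:  (P0=4, P1=2, P2=3, P3=4, P4=0) → (P0=6, P1=0, P2=2, P3=4, P4=1)
step 2: fire T3:  (P0=6, P1=0, P2=2, P3=4, P4=1) → (P0=6, P1=0, P2=1, P3=5, P4=1)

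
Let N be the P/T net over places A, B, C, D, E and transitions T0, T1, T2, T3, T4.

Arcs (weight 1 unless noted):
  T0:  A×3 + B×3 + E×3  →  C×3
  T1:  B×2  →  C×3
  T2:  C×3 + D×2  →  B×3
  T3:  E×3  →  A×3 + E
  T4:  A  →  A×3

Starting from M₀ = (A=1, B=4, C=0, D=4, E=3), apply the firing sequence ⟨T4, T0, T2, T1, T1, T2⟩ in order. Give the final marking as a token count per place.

(A=0, B=3, C=3, D=0, E=0)

step 1: fire T4:  (A=1, B=4, C=0, D=4, E=3) → (A=3, B=4, C=0, D=4, E=3)
step 2: fire T0:  (A=3, B=4, C=0, D=4, E=3) → (A=0, B=1, C=3, D=4, E=0)
step 3: fire T2:  (A=0, B=1, C=3, D=4, E=0) → (A=0, B=4, C=0, D=2, E=0)
step 4: fire T1:  (A=0, B=4, C=0, D=2, E=0) → (A=0, B=2, C=3, D=2, E=0)
step 5: fire T1:  (A=0, B=2, C=3, D=2, E=0) → (A=0, B=0, C=6, D=2, E=0)
step 6: fire T2:  (A=0, B=0, C=6, D=2, E=0) → (A=0, B=3, C=3, D=0, E=0)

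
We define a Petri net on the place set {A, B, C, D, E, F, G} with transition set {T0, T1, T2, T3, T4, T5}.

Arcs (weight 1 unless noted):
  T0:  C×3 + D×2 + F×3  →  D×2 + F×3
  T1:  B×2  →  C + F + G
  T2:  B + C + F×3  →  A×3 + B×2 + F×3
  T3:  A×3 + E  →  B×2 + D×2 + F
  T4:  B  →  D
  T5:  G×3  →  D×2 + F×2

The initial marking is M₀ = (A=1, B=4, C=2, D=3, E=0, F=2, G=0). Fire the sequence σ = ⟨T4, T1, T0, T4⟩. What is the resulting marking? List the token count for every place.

step 1: fire T4:  (A=1, B=4, C=2, D=3, E=0, F=2, G=0) → (A=1, B=3, C=2, D=4, E=0, F=2, G=0)
step 2: fire T1:  (A=1, B=3, C=2, D=4, E=0, F=2, G=0) → (A=1, B=1, C=3, D=4, E=0, F=3, G=1)
step 3: fire T0:  (A=1, B=1, C=3, D=4, E=0, F=3, G=1) → (A=1, B=1, C=0, D=4, E=0, F=3, G=1)
step 4: fire T4:  (A=1, B=1, C=0, D=4, E=0, F=3, G=1) → (A=1, B=0, C=0, D=5, E=0, F=3, G=1)

(A=1, B=0, C=0, D=5, E=0, F=3, G=1)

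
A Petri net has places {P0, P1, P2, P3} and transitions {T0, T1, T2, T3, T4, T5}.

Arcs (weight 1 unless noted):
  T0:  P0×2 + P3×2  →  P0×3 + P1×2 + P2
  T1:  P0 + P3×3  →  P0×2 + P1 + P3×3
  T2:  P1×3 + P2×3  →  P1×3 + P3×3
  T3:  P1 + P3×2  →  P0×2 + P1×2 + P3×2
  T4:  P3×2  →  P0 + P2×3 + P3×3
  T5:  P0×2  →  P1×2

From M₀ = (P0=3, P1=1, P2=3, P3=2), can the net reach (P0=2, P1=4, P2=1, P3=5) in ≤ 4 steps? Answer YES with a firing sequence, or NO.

NO — not reachable within 4 firings

depth 0: 1 marking
depth 1: 5 markings reached so far
depth 2: 16 markings reached so far
depth 3: 45 markings reached so far
depth 4: 111 markings reached so far
target is not among the 111 markings reachable within 4 steps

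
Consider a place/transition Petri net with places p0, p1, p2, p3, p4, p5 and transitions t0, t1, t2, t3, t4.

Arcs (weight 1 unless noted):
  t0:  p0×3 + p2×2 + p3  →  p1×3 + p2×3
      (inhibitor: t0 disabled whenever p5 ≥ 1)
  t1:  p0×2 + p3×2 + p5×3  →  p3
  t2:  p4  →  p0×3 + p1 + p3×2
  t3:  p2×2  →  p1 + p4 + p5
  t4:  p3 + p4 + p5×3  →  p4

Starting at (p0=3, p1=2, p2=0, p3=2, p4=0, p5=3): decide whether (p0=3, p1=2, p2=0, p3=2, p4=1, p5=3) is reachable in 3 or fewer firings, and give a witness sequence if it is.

NO — not reachable within 3 firings

depth 0: 1 marking
depth 1: 2 markings reached so far
depth 2: 2 markings reached so far
(frontier empty at depth 2; search complete)
target is not among the 2 markings reachable within 3 steps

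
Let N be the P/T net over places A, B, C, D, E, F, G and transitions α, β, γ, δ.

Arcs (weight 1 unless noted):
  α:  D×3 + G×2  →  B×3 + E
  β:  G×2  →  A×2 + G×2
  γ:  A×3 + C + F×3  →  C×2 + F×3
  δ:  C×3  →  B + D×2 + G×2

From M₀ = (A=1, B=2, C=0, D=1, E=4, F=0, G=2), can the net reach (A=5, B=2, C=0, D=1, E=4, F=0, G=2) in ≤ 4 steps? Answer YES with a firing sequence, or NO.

YES — reachable via ⟨β, β⟩ (2 firings)

step 1: fire β:  (A=1, B=2, C=0, D=1, E=4, F=0, G=2) → (A=3, B=2, C=0, D=1, E=4, F=0, G=2)
step 2: fire β:  (A=3, B=2, C=0, D=1, E=4, F=0, G=2) → (A=5, B=2, C=0, D=1, E=4, F=0, G=2)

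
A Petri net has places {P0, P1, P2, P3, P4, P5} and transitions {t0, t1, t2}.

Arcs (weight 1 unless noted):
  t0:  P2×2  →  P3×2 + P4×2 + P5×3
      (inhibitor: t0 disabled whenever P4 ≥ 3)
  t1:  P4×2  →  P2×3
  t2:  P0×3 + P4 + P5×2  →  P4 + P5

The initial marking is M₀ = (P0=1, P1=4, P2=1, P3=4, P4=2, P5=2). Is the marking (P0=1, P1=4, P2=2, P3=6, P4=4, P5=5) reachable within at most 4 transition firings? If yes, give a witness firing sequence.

NO — not reachable within 4 firings

depth 0: 1 marking
depth 1: 2 markings reached so far
depth 2: 3 markings reached so far
depth 3: 5 markings reached so far
depth 4: 6 markings reached so far
target is not among the 6 markings reachable within 4 steps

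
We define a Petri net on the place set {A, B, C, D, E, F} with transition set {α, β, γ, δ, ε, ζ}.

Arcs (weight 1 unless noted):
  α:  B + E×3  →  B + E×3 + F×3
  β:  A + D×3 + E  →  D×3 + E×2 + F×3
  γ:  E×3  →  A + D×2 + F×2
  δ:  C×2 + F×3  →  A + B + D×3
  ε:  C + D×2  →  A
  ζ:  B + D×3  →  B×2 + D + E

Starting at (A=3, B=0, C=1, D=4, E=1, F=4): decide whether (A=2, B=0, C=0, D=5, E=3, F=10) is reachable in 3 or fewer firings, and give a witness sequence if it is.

depth 0: 1 marking
depth 1: 3 markings reached so far
depth 2: 5 markings reached so far
depth 3: 8 markings reached so far
target is not among the 8 markings reachable within 3 steps

NO — not reachable within 3 firings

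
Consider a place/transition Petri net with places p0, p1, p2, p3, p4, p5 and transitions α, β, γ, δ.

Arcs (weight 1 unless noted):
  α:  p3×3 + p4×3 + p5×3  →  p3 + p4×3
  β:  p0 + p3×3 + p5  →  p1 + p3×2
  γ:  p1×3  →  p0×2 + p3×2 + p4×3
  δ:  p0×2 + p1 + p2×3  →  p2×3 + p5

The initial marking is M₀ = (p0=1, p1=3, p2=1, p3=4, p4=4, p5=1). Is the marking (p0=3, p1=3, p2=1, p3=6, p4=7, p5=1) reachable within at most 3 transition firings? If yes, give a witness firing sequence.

NO — not reachable within 3 firings

depth 0: 1 marking
depth 1: 3 markings reached so far
depth 2: 4 markings reached so far
depth 3: 4 markings reached so far
(frontier empty at depth 3; search complete)
target is not among the 4 markings reachable within 3 steps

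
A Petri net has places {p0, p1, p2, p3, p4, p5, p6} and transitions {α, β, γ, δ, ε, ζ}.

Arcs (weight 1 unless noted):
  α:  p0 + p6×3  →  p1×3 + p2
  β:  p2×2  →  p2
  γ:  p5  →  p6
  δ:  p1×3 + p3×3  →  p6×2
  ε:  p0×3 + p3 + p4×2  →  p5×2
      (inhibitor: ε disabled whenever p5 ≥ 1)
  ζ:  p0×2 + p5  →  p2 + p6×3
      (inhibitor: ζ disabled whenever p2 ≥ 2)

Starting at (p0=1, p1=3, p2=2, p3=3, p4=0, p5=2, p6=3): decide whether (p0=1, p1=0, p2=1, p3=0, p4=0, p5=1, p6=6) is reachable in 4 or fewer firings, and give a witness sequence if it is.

step 1: fire β:  (p0=1, p1=3, p2=2, p3=3, p4=0, p5=2, p6=3) → (p0=1, p1=3, p2=1, p3=3, p4=0, p5=2, p6=3)
step 2: fire γ:  (p0=1, p1=3, p2=1, p3=3, p4=0, p5=2, p6=3) → (p0=1, p1=3, p2=1, p3=3, p4=0, p5=1, p6=4)
step 3: fire δ:  (p0=1, p1=3, p2=1, p3=3, p4=0, p5=1, p6=4) → (p0=1, p1=0, p2=1, p3=0, p4=0, p5=1, p6=6)

YES — reachable via ⟨β, γ, δ⟩ (3 firings)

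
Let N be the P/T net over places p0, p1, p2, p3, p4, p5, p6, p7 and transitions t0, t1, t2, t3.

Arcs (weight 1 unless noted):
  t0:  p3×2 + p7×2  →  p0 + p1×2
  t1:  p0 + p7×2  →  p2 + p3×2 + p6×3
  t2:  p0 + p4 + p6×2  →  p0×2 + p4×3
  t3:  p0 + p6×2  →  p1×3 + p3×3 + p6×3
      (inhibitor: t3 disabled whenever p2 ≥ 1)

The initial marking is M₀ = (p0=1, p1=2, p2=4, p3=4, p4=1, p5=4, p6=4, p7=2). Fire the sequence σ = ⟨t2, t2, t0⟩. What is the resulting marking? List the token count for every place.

(p0=4, p1=4, p2=4, p3=2, p4=5, p5=4, p6=0, p7=0)

step 1: fire t2:  (p0=1, p1=2, p2=4, p3=4, p4=1, p5=4, p6=4, p7=2) → (p0=2, p1=2, p2=4, p3=4, p4=3, p5=4, p6=2, p7=2)
step 2: fire t2:  (p0=2, p1=2, p2=4, p3=4, p4=3, p5=4, p6=2, p7=2) → (p0=3, p1=2, p2=4, p3=4, p4=5, p5=4, p6=0, p7=2)
step 3: fire t0:  (p0=3, p1=2, p2=4, p3=4, p4=5, p5=4, p6=0, p7=2) → (p0=4, p1=4, p2=4, p3=2, p4=5, p5=4, p6=0, p7=0)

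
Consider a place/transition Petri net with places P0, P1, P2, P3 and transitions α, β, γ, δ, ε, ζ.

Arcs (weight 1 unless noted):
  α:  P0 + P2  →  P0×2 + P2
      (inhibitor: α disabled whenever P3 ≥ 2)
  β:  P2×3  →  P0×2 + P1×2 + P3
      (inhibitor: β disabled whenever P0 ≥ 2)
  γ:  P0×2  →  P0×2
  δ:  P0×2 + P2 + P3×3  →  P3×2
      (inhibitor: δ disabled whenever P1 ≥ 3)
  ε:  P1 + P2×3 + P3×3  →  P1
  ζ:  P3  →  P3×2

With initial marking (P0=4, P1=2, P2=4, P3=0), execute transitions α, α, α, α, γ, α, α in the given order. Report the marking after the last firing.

(P0=10, P1=2, P2=4, P3=0)

step 1: fire α:  (P0=4, P1=2, P2=4, P3=0) → (P0=5, P1=2, P2=4, P3=0)
step 2: fire α:  (P0=5, P1=2, P2=4, P3=0) → (P0=6, P1=2, P2=4, P3=0)
step 3: fire α:  (P0=6, P1=2, P2=4, P3=0) → (P0=7, P1=2, P2=4, P3=0)
step 4: fire α:  (P0=7, P1=2, P2=4, P3=0) → (P0=8, P1=2, P2=4, P3=0)
step 5: fire γ:  (P0=8, P1=2, P2=4, P3=0) → (P0=8, P1=2, P2=4, P3=0)
step 6: fire α:  (P0=8, P1=2, P2=4, P3=0) → (P0=9, P1=2, P2=4, P3=0)
step 7: fire α:  (P0=9, P1=2, P2=4, P3=0) → (P0=10, P1=2, P2=4, P3=0)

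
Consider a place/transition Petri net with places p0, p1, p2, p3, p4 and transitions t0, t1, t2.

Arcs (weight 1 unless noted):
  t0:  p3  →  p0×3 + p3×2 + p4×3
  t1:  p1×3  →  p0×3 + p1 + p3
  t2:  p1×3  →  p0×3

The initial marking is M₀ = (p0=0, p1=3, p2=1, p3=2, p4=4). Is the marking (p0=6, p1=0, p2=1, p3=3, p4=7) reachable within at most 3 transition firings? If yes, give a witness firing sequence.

step 1: fire t0:  (p0=0, p1=3, p2=1, p3=2, p4=4) → (p0=3, p1=3, p2=1, p3=3, p4=7)
step 2: fire t2:  (p0=3, p1=3, p2=1, p3=3, p4=7) → (p0=6, p1=0, p2=1, p3=3, p4=7)

YES — reachable via ⟨t0, t2⟩ (2 firings)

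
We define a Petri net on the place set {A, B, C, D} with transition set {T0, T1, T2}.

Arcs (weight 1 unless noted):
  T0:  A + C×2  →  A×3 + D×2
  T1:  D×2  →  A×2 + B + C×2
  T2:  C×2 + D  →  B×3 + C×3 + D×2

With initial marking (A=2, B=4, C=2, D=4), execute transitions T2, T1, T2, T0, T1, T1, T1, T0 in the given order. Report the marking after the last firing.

(A=14, B=14, C=8, D=2)

step 1: fire T2:  (A=2, B=4, C=2, D=4) → (A=2, B=7, C=3, D=5)
step 2: fire T1:  (A=2, B=7, C=3, D=5) → (A=4, B=8, C=5, D=3)
step 3: fire T2:  (A=4, B=8, C=5, D=3) → (A=4, B=11, C=6, D=4)
step 4: fire T0:  (A=4, B=11, C=6, D=4) → (A=6, B=11, C=4, D=6)
step 5: fire T1:  (A=6, B=11, C=4, D=6) → (A=8, B=12, C=6, D=4)
step 6: fire T1:  (A=8, B=12, C=6, D=4) → (A=10, B=13, C=8, D=2)
step 7: fire T1:  (A=10, B=13, C=8, D=2) → (A=12, B=14, C=10, D=0)
step 8: fire T0:  (A=12, B=14, C=10, D=0) → (A=14, B=14, C=8, D=2)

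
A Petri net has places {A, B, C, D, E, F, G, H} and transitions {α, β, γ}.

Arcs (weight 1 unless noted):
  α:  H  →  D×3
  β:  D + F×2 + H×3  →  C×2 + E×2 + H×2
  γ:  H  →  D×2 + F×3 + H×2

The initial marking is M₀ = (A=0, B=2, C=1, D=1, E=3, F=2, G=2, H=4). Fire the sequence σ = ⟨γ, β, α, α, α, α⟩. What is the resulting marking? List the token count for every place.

step 1: fire γ:  (A=0, B=2, C=1, D=1, E=3, F=2, G=2, H=4) → (A=0, B=2, C=1, D=3, E=3, F=5, G=2, H=5)
step 2: fire β:  (A=0, B=2, C=1, D=3, E=3, F=5, G=2, H=5) → (A=0, B=2, C=3, D=2, E=5, F=3, G=2, H=4)
step 3: fire α:  (A=0, B=2, C=3, D=2, E=5, F=3, G=2, H=4) → (A=0, B=2, C=3, D=5, E=5, F=3, G=2, H=3)
step 4: fire α:  (A=0, B=2, C=3, D=5, E=5, F=3, G=2, H=3) → (A=0, B=2, C=3, D=8, E=5, F=3, G=2, H=2)
step 5: fire α:  (A=0, B=2, C=3, D=8, E=5, F=3, G=2, H=2) → (A=0, B=2, C=3, D=11, E=5, F=3, G=2, H=1)
step 6: fire α:  (A=0, B=2, C=3, D=11, E=5, F=3, G=2, H=1) → (A=0, B=2, C=3, D=14, E=5, F=3, G=2, H=0)

(A=0, B=2, C=3, D=14, E=5, F=3, G=2, H=0)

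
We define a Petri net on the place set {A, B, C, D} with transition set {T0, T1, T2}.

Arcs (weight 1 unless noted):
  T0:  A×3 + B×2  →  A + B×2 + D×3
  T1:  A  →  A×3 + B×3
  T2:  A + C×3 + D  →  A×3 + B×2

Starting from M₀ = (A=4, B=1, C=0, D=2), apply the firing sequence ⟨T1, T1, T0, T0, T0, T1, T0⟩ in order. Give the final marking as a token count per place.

(A=2, B=10, C=0, D=14)

step 1: fire T1:  (A=4, B=1, C=0, D=2) → (A=6, B=4, C=0, D=2)
step 2: fire T1:  (A=6, B=4, C=0, D=2) → (A=8, B=7, C=0, D=2)
step 3: fire T0:  (A=8, B=7, C=0, D=2) → (A=6, B=7, C=0, D=5)
step 4: fire T0:  (A=6, B=7, C=0, D=5) → (A=4, B=7, C=0, D=8)
step 5: fire T0:  (A=4, B=7, C=0, D=8) → (A=2, B=7, C=0, D=11)
step 6: fire T1:  (A=2, B=7, C=0, D=11) → (A=4, B=10, C=0, D=11)
step 7: fire T0:  (A=4, B=10, C=0, D=11) → (A=2, B=10, C=0, D=14)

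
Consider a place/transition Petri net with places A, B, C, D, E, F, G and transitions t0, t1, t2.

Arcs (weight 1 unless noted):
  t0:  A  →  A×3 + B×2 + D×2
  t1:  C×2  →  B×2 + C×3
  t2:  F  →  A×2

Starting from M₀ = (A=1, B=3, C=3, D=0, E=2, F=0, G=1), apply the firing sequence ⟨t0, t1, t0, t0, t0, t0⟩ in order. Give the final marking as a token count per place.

step 1: fire t0:  (A=1, B=3, C=3, D=0, E=2, F=0, G=1) → (A=3, B=5, C=3, D=2, E=2, F=0, G=1)
step 2: fire t1:  (A=3, B=5, C=3, D=2, E=2, F=0, G=1) → (A=3, B=7, C=4, D=2, E=2, F=0, G=1)
step 3: fire t0:  (A=3, B=7, C=4, D=2, E=2, F=0, G=1) → (A=5, B=9, C=4, D=4, E=2, F=0, G=1)
step 4: fire t0:  (A=5, B=9, C=4, D=4, E=2, F=0, G=1) → (A=7, B=11, C=4, D=6, E=2, F=0, G=1)
step 5: fire t0:  (A=7, B=11, C=4, D=6, E=2, F=0, G=1) → (A=9, B=13, C=4, D=8, E=2, F=0, G=1)
step 6: fire t0:  (A=9, B=13, C=4, D=8, E=2, F=0, G=1) → (A=11, B=15, C=4, D=10, E=2, F=0, G=1)

(A=11, B=15, C=4, D=10, E=2, F=0, G=1)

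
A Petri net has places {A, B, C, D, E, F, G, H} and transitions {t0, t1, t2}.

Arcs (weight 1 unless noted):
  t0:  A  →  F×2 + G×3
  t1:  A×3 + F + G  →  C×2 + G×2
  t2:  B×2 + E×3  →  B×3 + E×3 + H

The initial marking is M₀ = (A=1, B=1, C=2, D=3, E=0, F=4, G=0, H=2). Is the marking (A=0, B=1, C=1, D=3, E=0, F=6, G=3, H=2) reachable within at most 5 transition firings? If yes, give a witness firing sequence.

NO — not reachable within 5 firings

depth 0: 1 marking
depth 1: 2 markings reached so far
depth 2: 2 markings reached so far
(frontier empty at depth 2; search complete)
target is not among the 2 markings reachable within 5 steps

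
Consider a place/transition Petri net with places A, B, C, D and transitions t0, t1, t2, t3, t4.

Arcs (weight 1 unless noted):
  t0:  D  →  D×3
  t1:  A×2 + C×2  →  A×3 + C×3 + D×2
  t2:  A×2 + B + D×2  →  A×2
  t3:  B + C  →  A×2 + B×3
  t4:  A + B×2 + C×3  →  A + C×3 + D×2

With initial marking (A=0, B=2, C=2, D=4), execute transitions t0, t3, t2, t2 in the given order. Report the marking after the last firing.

step 1: fire t0:  (A=0, B=2, C=2, D=4) → (A=0, B=2, C=2, D=6)
step 2: fire t3:  (A=0, B=2, C=2, D=6) → (A=2, B=4, C=1, D=6)
step 3: fire t2:  (A=2, B=4, C=1, D=6) → (A=2, B=3, C=1, D=4)
step 4: fire t2:  (A=2, B=3, C=1, D=4) → (A=2, B=2, C=1, D=2)

(A=2, B=2, C=1, D=2)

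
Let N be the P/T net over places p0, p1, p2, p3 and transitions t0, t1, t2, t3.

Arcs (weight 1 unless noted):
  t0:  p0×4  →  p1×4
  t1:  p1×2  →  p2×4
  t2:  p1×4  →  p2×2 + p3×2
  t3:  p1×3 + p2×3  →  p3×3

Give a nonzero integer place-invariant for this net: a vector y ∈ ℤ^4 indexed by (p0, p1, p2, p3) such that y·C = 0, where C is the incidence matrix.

y = (p0:2, p1:2, p2:1, p3:3)

Incidence matrix C (rows=places, cols=transitions):
       t0   t1   t2   t3
   p0  -4    0    0    0
   p1   4   -2   -4   -3
   p2   0    4    2   -3
   p3   0    0    2    3

Candidate y = [2, 2, 1, 3]; check y·C column-wise:
  col t0: 2·-4 + 2·4 + 1·0 + 3·0 = 0
  col t1: 2·0 + 2·-2 + 1·4 + 3·0 = 0
  col t2: 2·0 + 2·-4 + 1·2 + 3·2 = 0
  col t3: 2·0 + 2·-3 + 1·-3 + 3·3 = 0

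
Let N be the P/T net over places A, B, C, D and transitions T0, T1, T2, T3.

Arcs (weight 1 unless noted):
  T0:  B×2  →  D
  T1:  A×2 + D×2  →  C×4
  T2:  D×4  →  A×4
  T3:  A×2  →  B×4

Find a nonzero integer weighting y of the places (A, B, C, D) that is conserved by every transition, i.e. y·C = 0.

Incidence matrix C (rows=places, cols=transitions):
       T0   T1   T2   T3
    A   0   -2    4   -2
    B  -2    0    0    4
    C   0    4    0    0
    D   1   -2   -4    0

Candidate y = [2, 1, 2, 2]; check y·C column-wise:
  col T0: 2·0 + 1·-2 + 2·0 + 2·1 = 0
  col T1: 2·-2 + 1·0 + 2·4 + 2·-2 = 0
  col T2: 2·4 + 1·0 + 2·0 + 2·-4 = 0
  col T3: 2·-2 + 1·4 + 2·0 + 2·0 = 0

y = (A:2, B:1, C:2, D:2)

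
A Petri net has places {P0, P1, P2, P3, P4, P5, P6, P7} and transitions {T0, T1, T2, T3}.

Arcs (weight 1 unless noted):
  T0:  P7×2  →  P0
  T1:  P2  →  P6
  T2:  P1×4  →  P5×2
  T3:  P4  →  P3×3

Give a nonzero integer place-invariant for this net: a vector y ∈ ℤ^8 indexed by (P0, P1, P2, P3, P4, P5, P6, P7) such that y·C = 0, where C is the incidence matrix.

y = (P0:0, P1:0, P2:0, P3:1, P4:3, P5:0, P6:0, P7:0)

Incidence matrix C (rows=places, cols=transitions):
       T0   T1   T2   T3
   P0   1    0    0    0
   P1   0    0   -4    0
   P2   0   -1    0    0
   P3   0    0    0    3
   P4   0    0    0   -1
   P5   0    0    2    0
   P6   0    1    0    0
   P7  -2    0    0    0

Candidate y = [0, 0, 0, 1, 3, 0, 0, 0]; check y·C column-wise:
  col T0: 0·1 + 1·0 + 3·0 + 0·-2 = 0
  col T1: 0·-1 + 1·0 + 3·0 + 0·1 = 0
  col T2: 0·-4 + 1·0 + 3·0 + 0·2 = 0
  col T3: 1·3 + 3·-1 = 0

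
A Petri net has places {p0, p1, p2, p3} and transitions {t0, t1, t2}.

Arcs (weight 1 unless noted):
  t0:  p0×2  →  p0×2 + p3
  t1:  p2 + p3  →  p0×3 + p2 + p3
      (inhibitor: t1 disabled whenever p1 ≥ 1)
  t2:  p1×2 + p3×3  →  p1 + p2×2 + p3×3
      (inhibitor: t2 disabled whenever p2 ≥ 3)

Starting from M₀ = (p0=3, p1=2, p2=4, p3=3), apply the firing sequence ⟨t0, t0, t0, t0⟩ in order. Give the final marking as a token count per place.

step 1: fire t0:  (p0=3, p1=2, p2=4, p3=3) → (p0=3, p1=2, p2=4, p3=4)
step 2: fire t0:  (p0=3, p1=2, p2=4, p3=4) → (p0=3, p1=2, p2=4, p3=5)
step 3: fire t0:  (p0=3, p1=2, p2=4, p3=5) → (p0=3, p1=2, p2=4, p3=6)
step 4: fire t0:  (p0=3, p1=2, p2=4, p3=6) → (p0=3, p1=2, p2=4, p3=7)

(p0=3, p1=2, p2=4, p3=7)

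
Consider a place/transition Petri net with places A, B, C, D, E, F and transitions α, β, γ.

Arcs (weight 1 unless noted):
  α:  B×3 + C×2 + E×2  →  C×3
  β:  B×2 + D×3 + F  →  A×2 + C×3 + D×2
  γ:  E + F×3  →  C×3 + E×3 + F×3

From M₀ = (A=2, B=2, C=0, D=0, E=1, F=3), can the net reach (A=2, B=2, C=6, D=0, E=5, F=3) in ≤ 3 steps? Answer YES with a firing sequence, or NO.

YES — reachable via ⟨γ, γ⟩ (2 firings)

step 1: fire γ:  (A=2, B=2, C=0, D=0, E=1, F=3) → (A=2, B=2, C=3, D=0, E=3, F=3)
step 2: fire γ:  (A=2, B=2, C=3, D=0, E=3, F=3) → (A=2, B=2, C=6, D=0, E=5, F=3)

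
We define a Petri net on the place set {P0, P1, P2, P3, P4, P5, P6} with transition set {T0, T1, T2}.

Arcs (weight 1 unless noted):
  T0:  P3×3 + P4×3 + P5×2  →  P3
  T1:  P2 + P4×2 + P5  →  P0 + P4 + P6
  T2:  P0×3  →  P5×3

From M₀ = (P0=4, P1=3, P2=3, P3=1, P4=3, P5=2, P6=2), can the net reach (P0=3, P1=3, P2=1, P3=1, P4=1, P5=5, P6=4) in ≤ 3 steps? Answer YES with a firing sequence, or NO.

NO — not reachable within 3 firings

depth 0: 1 marking
depth 1: 3 markings reached so far
depth 2: 5 markings reached so far
depth 3: 6 markings reached so far
target is not among the 6 markings reachable within 3 steps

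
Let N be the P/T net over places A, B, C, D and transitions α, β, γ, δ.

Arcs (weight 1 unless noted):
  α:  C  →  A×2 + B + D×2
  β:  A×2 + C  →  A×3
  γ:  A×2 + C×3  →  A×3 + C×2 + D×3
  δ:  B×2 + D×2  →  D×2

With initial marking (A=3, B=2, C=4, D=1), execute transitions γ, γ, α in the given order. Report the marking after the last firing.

step 1: fire γ:  (A=3, B=2, C=4, D=1) → (A=4, B=2, C=3, D=4)
step 2: fire γ:  (A=4, B=2, C=3, D=4) → (A=5, B=2, C=2, D=7)
step 3: fire α:  (A=5, B=2, C=2, D=7) → (A=7, B=3, C=1, D=9)

(A=7, B=3, C=1, D=9)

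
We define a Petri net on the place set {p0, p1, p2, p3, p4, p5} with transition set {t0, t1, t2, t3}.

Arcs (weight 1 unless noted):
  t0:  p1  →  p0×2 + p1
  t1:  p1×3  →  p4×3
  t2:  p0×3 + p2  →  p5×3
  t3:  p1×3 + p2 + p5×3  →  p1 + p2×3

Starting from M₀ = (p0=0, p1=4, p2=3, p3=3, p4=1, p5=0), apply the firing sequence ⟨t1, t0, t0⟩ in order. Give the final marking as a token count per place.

step 1: fire t1:  (p0=0, p1=4, p2=3, p3=3, p4=1, p5=0) → (p0=0, p1=1, p2=3, p3=3, p4=4, p5=0)
step 2: fire t0:  (p0=0, p1=1, p2=3, p3=3, p4=4, p5=0) → (p0=2, p1=1, p2=3, p3=3, p4=4, p5=0)
step 3: fire t0:  (p0=2, p1=1, p2=3, p3=3, p4=4, p5=0) → (p0=4, p1=1, p2=3, p3=3, p4=4, p5=0)

(p0=4, p1=1, p2=3, p3=3, p4=4, p5=0)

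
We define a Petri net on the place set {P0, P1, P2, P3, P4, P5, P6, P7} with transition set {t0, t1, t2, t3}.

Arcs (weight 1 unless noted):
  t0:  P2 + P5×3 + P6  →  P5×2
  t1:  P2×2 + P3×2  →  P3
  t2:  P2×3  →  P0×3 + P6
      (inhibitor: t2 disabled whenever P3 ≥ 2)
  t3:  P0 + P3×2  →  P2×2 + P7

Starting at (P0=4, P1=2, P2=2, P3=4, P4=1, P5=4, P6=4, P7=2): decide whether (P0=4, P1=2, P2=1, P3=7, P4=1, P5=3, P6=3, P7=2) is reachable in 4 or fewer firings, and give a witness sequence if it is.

NO — not reachable within 4 firings

depth 0: 1 marking
depth 1: 4 markings reached so far
depth 2: 8 markings reached so far
depth 3: 12 markings reached so far
depth 4: 16 markings reached so far
target is not among the 16 markings reachable within 4 steps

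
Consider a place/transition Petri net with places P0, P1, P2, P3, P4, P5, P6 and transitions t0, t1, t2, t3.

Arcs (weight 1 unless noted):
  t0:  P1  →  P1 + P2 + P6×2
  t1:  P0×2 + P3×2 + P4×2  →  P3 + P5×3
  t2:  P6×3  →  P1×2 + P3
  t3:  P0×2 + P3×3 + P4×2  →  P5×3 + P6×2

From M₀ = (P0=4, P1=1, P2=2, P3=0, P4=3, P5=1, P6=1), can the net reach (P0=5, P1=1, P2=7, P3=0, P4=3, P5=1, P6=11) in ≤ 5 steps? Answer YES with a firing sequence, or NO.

depth 0: 1 marking
depth 1: 2 markings reached so far
depth 2: 4 markings reached so far
depth 3: 6 markings reached so far
depth 4: 8 markings reached so far
depth 5: 11 markings reached so far
target is not among the 11 markings reachable within 5 steps

NO — not reachable within 5 firings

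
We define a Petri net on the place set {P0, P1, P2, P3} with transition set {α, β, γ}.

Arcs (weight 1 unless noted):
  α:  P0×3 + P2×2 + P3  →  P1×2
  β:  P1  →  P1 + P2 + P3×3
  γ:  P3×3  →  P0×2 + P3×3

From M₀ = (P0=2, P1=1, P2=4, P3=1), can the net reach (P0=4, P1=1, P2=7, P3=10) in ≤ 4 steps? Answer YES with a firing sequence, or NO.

step 1: fire β:  (P0=2, P1=1, P2=4, P3=1) → (P0=2, P1=1, P2=5, P3=4)
step 2: fire β:  (P0=2, P1=1, P2=5, P3=4) → (P0=2, P1=1, P2=6, P3=7)
step 3: fire β:  (P0=2, P1=1, P2=6, P3=7) → (P0=2, P1=1, P2=7, P3=10)
step 4: fire γ:  (P0=2, P1=1, P2=7, P3=10) → (P0=4, P1=1, P2=7, P3=10)

YES — reachable via ⟨β, β, β, γ⟩ (4 firings)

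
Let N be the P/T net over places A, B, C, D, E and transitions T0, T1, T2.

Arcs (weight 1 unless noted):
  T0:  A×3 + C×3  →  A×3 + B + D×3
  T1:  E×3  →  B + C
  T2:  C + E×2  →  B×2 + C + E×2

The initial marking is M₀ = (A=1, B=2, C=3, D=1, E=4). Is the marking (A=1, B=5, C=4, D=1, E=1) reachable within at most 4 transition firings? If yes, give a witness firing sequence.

YES — reachable via ⟨T2, T1⟩ (2 firings)

step 1: fire T2:  (A=1, B=2, C=3, D=1, E=4) → (A=1, B=4, C=3, D=1, E=4)
step 2: fire T1:  (A=1, B=4, C=3, D=1, E=4) → (A=1, B=5, C=4, D=1, E=1)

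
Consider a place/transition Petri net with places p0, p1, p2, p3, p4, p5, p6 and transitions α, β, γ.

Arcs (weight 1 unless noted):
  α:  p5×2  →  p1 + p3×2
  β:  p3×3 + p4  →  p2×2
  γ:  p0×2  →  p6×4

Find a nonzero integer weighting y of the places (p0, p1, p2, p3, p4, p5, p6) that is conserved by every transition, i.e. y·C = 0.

Incidence matrix C (rows=places, cols=transitions):
        α    β    γ
   p0   0    0   -2
   p1   1    0    0
   p2   0    2    0
   p3   2   -3    0
   p4   0   -1    0
   p5  -2    0    0
   p6   0    0    4

Candidate y = [0, 4, -3, -2, 0, 0, 0]; check y·C column-wise:
  col α: 4·1 + -3·0 + -2·2 + 0·-2 = 0
  col β: 4·0 + -3·2 + -2·-3 + 0·-1 = 0
  col γ: 0·-2 + 4·0 + -3·0 + -2·0 + 0·4 = 0

y = (p0:0, p1:4, p2:-3, p3:-2, p4:0, p5:0, p6:0)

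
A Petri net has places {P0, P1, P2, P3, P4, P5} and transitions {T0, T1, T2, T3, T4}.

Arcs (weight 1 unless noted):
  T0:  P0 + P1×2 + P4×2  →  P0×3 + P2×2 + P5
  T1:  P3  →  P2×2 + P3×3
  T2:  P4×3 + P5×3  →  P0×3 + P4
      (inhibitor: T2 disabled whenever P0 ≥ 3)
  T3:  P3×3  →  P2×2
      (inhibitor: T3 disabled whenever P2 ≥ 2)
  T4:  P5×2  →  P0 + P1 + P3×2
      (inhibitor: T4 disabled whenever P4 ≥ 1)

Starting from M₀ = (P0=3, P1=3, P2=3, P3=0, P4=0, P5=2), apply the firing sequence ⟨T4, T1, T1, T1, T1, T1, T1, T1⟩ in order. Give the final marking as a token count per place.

step 1: fire T4:  (P0=3, P1=3, P2=3, P3=0, P4=0, P5=2) → (P0=4, P1=4, P2=3, P3=2, P4=0, P5=0)
step 2: fire T1:  (P0=4, P1=4, P2=3, P3=2, P4=0, P5=0) → (P0=4, P1=4, P2=5, P3=4, P4=0, P5=0)
step 3: fire T1:  (P0=4, P1=4, P2=5, P3=4, P4=0, P5=0) → (P0=4, P1=4, P2=7, P3=6, P4=0, P5=0)
step 4: fire T1:  (P0=4, P1=4, P2=7, P3=6, P4=0, P5=0) → (P0=4, P1=4, P2=9, P3=8, P4=0, P5=0)
step 5: fire T1:  (P0=4, P1=4, P2=9, P3=8, P4=0, P5=0) → (P0=4, P1=4, P2=11, P3=10, P4=0, P5=0)
step 6: fire T1:  (P0=4, P1=4, P2=11, P3=10, P4=0, P5=0) → (P0=4, P1=4, P2=13, P3=12, P4=0, P5=0)
step 7: fire T1:  (P0=4, P1=4, P2=13, P3=12, P4=0, P5=0) → (P0=4, P1=4, P2=15, P3=14, P4=0, P5=0)
step 8: fire T1:  (P0=4, P1=4, P2=15, P3=14, P4=0, P5=0) → (P0=4, P1=4, P2=17, P3=16, P4=0, P5=0)

(P0=4, P1=4, P2=17, P3=16, P4=0, P5=0)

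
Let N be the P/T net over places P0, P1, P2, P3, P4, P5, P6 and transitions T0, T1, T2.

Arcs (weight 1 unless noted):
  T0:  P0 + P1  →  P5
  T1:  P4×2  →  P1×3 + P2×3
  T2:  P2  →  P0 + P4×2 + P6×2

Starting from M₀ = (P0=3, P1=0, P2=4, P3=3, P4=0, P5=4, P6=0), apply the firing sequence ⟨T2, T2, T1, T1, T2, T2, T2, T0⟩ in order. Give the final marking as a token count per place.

(P0=7, P1=5, P2=5, P3=3, P4=6, P5=5, P6=10)

step 1: fire T2:  (P0=3, P1=0, P2=4, P3=3, P4=0, P5=4, P6=0) → (P0=4, P1=0, P2=3, P3=3, P4=2, P5=4, P6=2)
step 2: fire T2:  (P0=4, P1=0, P2=3, P3=3, P4=2, P5=4, P6=2) → (P0=5, P1=0, P2=2, P3=3, P4=4, P5=4, P6=4)
step 3: fire T1:  (P0=5, P1=0, P2=2, P3=3, P4=4, P5=4, P6=4) → (P0=5, P1=3, P2=5, P3=3, P4=2, P5=4, P6=4)
step 4: fire T1:  (P0=5, P1=3, P2=5, P3=3, P4=2, P5=4, P6=4) → (P0=5, P1=6, P2=8, P3=3, P4=0, P5=4, P6=4)
step 5: fire T2:  (P0=5, P1=6, P2=8, P3=3, P4=0, P5=4, P6=4) → (P0=6, P1=6, P2=7, P3=3, P4=2, P5=4, P6=6)
step 6: fire T2:  (P0=6, P1=6, P2=7, P3=3, P4=2, P5=4, P6=6) → (P0=7, P1=6, P2=6, P3=3, P4=4, P5=4, P6=8)
step 7: fire T2:  (P0=7, P1=6, P2=6, P3=3, P4=4, P5=4, P6=8) → (P0=8, P1=6, P2=5, P3=3, P4=6, P5=4, P6=10)
step 8: fire T0:  (P0=8, P1=6, P2=5, P3=3, P4=6, P5=4, P6=10) → (P0=7, P1=5, P2=5, P3=3, P4=6, P5=5, P6=10)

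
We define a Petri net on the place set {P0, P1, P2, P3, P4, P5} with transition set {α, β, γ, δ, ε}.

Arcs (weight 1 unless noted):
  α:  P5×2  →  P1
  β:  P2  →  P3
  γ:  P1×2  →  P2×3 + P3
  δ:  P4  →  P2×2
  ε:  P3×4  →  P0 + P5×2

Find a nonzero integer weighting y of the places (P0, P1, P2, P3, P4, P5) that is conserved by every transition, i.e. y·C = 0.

y = (P0:2, P1:2, P2:1, P3:1, P4:2, P5:1)

Incidence matrix C (rows=places, cols=transitions):
        α    β    γ    δ    ε
   P0   0    0    0    0    1
   P1   1    0   -2    0    0
   P2   0   -1    3    2    0
   P3   0    1    1    0   -4
   P4   0    0    0   -1    0
   P5  -2    0    0    0    2

Candidate y = [2, 2, 1, 1, 2, 1]; check y·C column-wise:
  col α: 2·0 + 2·1 + 1·0 + 1·0 + 2·0 + 1·-2 = 0
  col β: 2·0 + 2·0 + 1·-1 + 1·1 + 2·0 + 1·0 = 0
  col γ: 2·0 + 2·-2 + 1·3 + 1·1 + 2·0 + 1·0 = 0
  col δ: 2·0 + 2·0 + 1·2 + 1·0 + 2·-1 + 1·0 = 0
  col ε: 2·1 + 2·0 + 1·0 + 1·-4 + 2·0 + 1·2 = 0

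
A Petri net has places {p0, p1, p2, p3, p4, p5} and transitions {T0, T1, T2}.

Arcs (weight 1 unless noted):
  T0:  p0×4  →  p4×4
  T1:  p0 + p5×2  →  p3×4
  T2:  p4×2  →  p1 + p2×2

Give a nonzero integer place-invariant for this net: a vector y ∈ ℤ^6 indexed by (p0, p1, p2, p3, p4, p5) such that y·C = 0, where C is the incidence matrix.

y = (p0:0, p1:2, p2:-1, p3:0, p4:0, p5:0)

Incidence matrix C (rows=places, cols=transitions):
       T0   T1   T2
   p0  -4   -1    0
   p1   0    0    1
   p2   0    0    2
   p3   0    4    0
   p4   4    0   -2
   p5   0   -2    0

Candidate y = [0, 2, -1, 0, 0, 0]; check y·C column-wise:
  col T0: 0·-4 + 2·0 + -1·0 + 0·4 = 0
  col T1: 0·-1 + 2·0 + -1·0 + 0·4 + 0·-2 = 0
  col T2: 2·1 + -1·2 + 0·-2 = 0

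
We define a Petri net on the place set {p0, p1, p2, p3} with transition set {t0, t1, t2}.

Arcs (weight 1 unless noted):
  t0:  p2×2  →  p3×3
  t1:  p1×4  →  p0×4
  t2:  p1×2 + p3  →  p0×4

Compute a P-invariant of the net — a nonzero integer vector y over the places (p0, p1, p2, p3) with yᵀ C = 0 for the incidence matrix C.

y = (p0:1, p1:1, p2:3, p3:2)

Incidence matrix C (rows=places, cols=transitions):
       t0   t1   t2
   p0   0    4    4
   p1   0   -4   -2
   p2  -2    0    0
   p3   3    0   -1

Candidate y = [1, 1, 3, 2]; check y·C column-wise:
  col t0: 1·0 + 1·0 + 3·-2 + 2·3 = 0
  col t1: 1·4 + 1·-4 + 3·0 + 2·0 = 0
  col t2: 1·4 + 1·-2 + 3·0 + 2·-1 = 0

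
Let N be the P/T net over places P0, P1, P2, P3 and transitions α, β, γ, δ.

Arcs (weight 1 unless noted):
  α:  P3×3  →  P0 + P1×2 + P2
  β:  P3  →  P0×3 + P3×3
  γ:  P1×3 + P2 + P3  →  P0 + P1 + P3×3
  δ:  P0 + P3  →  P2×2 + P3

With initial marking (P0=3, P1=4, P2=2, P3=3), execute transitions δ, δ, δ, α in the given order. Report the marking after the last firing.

(P0=1, P1=6, P2=9, P3=0)

step 1: fire δ:  (P0=3, P1=4, P2=2, P3=3) → (P0=2, P1=4, P2=4, P3=3)
step 2: fire δ:  (P0=2, P1=4, P2=4, P3=3) → (P0=1, P1=4, P2=6, P3=3)
step 3: fire δ:  (P0=1, P1=4, P2=6, P3=3) → (P0=0, P1=4, P2=8, P3=3)
step 4: fire α:  (P0=0, P1=4, P2=8, P3=3) → (P0=1, P1=6, P2=9, P3=0)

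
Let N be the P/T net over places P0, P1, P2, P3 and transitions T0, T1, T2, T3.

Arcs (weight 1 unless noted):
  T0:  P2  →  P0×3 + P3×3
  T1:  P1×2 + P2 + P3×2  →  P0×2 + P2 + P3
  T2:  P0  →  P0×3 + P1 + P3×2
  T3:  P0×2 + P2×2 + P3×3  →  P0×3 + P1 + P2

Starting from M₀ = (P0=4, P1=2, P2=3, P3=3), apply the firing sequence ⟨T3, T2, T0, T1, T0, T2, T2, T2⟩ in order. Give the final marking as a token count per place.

step 1: fire T3:  (P0=4, P1=2, P2=3, P3=3) → (P0=5, P1=3, P2=2, P3=0)
step 2: fire T2:  (P0=5, P1=3, P2=2, P3=0) → (P0=7, P1=4, P2=2, P3=2)
step 3: fire T0:  (P0=7, P1=4, P2=2, P3=2) → (P0=10, P1=4, P2=1, P3=5)
step 4: fire T1:  (P0=10, P1=4, P2=1, P3=5) → (P0=12, P1=2, P2=1, P3=4)
step 5: fire T0:  (P0=12, P1=2, P2=1, P3=4) → (P0=15, P1=2, P2=0, P3=7)
step 6: fire T2:  (P0=15, P1=2, P2=0, P3=7) → (P0=17, P1=3, P2=0, P3=9)
step 7: fire T2:  (P0=17, P1=3, P2=0, P3=9) → (P0=19, P1=4, P2=0, P3=11)
step 8: fire T2:  (P0=19, P1=4, P2=0, P3=11) → (P0=21, P1=5, P2=0, P3=13)

(P0=21, P1=5, P2=0, P3=13)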